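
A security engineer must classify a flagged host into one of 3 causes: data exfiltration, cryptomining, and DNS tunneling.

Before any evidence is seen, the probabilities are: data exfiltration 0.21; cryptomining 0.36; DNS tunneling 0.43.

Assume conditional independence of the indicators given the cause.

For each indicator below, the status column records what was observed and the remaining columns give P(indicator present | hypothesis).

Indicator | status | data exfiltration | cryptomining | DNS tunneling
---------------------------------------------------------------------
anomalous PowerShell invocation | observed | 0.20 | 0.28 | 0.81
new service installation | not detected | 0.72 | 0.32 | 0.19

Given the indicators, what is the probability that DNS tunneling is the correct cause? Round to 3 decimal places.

For each hypothesis, the unnormalized posterior weight is prior × product of the indicator likelihoods (using 1 − P(present | H) for each absent indicator):
  data exfiltration: 0.21 × 0.20 × (1 − 0.72) = 0.01176
  cryptomining: 0.36 × 0.28 × (1 − 0.32) = 0.068544
  DNS tunneling: 0.43 × 0.81 × (1 − 0.19) = 0.28212
Normalizing constant Z = 0.01176 + 0.068544 + 0.28212 = 0.36243.
P(DNS tunneling | evidence) = 0.28212 / 0.36243 ≈ 0.778.

0.778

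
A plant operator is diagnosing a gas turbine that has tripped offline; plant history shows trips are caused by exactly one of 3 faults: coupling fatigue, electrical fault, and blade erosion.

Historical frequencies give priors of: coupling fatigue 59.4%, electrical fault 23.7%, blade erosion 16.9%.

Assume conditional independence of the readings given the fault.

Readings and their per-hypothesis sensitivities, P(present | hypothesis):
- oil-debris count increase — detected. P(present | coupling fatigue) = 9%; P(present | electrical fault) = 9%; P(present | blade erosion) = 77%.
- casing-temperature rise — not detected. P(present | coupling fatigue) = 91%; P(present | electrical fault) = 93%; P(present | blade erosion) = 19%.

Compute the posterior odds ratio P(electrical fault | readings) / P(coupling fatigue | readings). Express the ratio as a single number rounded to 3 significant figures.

0.310

Posterior odds equal prior odds times the likelihood ratio; only the two competing hypotheses matter (using 1 − P(present | H) for each absent reading).
  electrical fault: 0.237 × 0.09 × (1 − 0.93) = 0.0014931
  coupling fatigue: 0.594 × 0.09 × (1 − 0.91) = 0.0048114
Posterior odds = 0.0014931 / 0.0048114 ≈ 0.310.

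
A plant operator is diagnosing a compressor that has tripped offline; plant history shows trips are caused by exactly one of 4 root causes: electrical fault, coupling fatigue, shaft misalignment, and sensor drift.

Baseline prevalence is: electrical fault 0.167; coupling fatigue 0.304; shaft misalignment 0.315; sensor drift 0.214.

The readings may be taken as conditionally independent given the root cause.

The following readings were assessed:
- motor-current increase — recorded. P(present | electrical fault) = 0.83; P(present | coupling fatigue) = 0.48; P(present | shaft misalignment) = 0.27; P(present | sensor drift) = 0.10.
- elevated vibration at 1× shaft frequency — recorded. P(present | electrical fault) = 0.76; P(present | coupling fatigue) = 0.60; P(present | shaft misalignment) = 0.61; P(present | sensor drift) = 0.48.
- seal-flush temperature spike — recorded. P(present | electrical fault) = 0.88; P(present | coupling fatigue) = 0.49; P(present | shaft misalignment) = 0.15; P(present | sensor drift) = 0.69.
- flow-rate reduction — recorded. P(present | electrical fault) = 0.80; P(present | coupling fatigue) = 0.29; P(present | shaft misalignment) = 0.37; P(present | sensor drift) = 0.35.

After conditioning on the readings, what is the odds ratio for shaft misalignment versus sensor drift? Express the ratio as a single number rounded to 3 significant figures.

Posterior odds equal prior odds times the likelihood ratio; only the two competing hypotheses matter.
  shaft misalignment: 0.315 × 0.27 × 0.61 × 0.15 × 0.37 = 0.0028794
  sensor drift: 0.214 × 0.10 × 0.48 × 0.69 × 0.35 = 0.0024807
Posterior odds = 0.0028794 / 0.0024807 ≈ 1.16.

1.16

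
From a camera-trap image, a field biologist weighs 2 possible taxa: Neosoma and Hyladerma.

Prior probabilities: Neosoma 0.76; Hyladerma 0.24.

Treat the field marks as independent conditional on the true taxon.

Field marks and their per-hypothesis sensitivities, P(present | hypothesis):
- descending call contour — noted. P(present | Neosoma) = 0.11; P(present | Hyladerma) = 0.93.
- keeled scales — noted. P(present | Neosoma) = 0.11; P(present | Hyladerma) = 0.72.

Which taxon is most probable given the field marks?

Hyladerma

By Bayes' rule with conditional independence, the unnormalized weight for each hypothesis is prior × ∏ likelihoods:
  Neosoma: 0.76 × 0.11 × 0.11 = 0.009196
  Hyladerma: 0.24 × 0.93 × 0.72 = 0.1607
The unnormalized weights sum to 0.1699.
P(Neosoma | evidence) ≈ 0.009196 / 0.1699 ≈ 0.054
P(Hyladerma | evidence) ≈ 0.1607 / 0.1699 ≈ 0.946
The largest is 0.946, so Hyladerma is most probable.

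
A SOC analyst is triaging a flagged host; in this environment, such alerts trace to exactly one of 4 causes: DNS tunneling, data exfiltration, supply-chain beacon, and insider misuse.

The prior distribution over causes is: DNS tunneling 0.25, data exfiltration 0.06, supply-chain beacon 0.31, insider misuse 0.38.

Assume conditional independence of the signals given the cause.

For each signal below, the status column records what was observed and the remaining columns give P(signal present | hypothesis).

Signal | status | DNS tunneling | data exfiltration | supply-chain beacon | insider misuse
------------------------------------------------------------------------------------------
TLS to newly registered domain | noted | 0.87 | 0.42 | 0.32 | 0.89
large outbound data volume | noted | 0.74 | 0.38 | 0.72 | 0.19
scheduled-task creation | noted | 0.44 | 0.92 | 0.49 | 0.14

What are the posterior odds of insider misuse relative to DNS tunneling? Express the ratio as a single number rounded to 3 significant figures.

0.127

Posterior odds equal prior odds times the likelihood ratio; only the two competing hypotheses matter.
  insider misuse: 0.38 × 0.89 × 0.19 × 0.14 = 0.0089961
  DNS tunneling: 0.25 × 0.87 × 0.74 × 0.44 = 0.070818
Odds(insider misuse : DNS tunneling) = 0.0089961 / 0.070818 ≈ 0.127.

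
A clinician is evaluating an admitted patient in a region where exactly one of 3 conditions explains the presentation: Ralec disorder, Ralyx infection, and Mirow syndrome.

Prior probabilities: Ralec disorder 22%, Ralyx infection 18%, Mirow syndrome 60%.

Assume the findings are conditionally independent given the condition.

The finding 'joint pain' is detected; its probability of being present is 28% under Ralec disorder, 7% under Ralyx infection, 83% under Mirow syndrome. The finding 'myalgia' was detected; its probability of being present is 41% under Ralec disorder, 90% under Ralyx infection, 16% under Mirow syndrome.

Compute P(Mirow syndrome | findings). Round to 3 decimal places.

0.685

Multiply each prior by the joint likelihood of the evidence pattern:
  Ralec disorder: 0.22 × 0.28 × 0.41 = 0.025256
  Ralyx infection: 0.18 × 0.07 × 0.90 = 0.01134
  Mirow syndrome: 0.60 × 0.83 × 0.16 = 0.07968
Marginal likelihood of the evidence = 0.11628.
P(Mirow syndrome | evidence) = 0.07968 / 0.11628 ≈ 0.685.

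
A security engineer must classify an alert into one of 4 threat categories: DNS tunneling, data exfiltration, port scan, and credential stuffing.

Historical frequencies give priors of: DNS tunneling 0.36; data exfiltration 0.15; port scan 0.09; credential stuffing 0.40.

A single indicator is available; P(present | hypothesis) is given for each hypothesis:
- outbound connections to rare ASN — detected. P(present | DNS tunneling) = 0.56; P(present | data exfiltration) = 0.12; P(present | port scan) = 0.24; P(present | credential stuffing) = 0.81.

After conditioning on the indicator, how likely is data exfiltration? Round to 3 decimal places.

Multiply each prior by the likelihood of the indicator:
  DNS tunneling: 0.36 × 0.56 = 0.2016
  data exfiltration: 0.15 × 0.12 = 0.018
  port scan: 0.09 × 0.24 = 0.0216
  credential stuffing: 0.40 × 0.81 = 0.324
Marginal likelihood of the evidence = 0.5652.
P(data exfiltration | evidence) = 0.018 / 0.5652 ≈ 0.032.

0.032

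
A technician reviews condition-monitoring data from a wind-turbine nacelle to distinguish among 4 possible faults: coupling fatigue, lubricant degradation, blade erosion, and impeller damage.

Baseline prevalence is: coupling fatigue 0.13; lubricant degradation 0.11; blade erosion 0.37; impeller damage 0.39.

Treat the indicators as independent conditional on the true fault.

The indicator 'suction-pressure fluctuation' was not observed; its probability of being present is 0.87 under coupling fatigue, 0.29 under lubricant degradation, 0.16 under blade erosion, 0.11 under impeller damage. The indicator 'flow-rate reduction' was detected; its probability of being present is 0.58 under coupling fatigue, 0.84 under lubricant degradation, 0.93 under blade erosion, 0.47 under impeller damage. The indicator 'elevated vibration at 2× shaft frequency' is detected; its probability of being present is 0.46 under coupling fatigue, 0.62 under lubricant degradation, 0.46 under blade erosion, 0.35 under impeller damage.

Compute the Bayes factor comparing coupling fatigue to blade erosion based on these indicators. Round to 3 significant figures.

0.0965

Take the product of per-indicator likelihoods under each hypothesis (using 1 − P(present | H) for each absent indicator), then divide.
  coupling fatigue: (1 − 0.87) × 0.58 × 0.46 = 0.034684
  blade erosion: (1 − 0.16) × 0.93 × 0.46 = 0.35935
Bayes factor = 0.034684 / 0.35935 ≈ 0.0965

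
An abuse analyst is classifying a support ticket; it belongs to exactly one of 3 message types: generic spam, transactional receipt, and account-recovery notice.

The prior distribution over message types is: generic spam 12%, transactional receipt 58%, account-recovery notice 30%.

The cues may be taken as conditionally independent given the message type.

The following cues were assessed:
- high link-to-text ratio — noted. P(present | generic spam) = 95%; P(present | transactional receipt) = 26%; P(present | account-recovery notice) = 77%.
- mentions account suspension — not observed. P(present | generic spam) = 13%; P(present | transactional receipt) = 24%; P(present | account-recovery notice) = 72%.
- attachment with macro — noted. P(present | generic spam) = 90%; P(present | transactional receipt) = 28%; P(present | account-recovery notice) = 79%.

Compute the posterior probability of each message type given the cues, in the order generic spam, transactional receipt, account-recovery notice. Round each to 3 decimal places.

0.518, 0.186, 0.296

By Bayes' rule with conditional independence, the unnormalized weight for each hypothesis is prior × ∏ likelihoods (using 1 − P(present | H) for each absent cue):
  generic spam: 0.12 × 0.95 × (1 − 0.13) × 0.90 = 0.089262
  transactional receipt: 0.58 × 0.26 × (1 − 0.24) × 0.28 = 0.03209
  account-recovery notice: 0.30 × 0.77 × (1 − 0.72) × 0.79 = 0.051097
Marginal likelihood of the evidence = 0.17245.
P(generic spam | evidence) = 0.089262 / 0.17245 ≈ 0.518
P(transactional receipt | evidence) = 0.03209 / 0.17245 ≈ 0.186
P(account-recovery notice | evidence) = 0.051097 / 0.17245 ≈ 0.296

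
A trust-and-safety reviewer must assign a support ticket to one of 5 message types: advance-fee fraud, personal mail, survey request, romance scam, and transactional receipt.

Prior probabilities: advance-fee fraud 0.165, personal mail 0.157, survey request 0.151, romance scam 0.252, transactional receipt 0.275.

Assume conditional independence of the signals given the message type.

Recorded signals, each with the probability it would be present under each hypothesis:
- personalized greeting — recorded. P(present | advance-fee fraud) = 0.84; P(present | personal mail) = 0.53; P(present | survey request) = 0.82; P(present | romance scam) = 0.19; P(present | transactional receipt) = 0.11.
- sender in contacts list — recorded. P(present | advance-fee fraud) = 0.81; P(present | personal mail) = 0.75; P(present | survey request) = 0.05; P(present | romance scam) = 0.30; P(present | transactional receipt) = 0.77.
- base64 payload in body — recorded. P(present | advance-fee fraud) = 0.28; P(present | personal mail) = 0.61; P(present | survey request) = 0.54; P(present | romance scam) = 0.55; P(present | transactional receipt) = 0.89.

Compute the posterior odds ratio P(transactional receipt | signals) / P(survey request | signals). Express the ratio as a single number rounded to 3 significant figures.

6.20

The normalizing constant cancels in an odds ratio, so compute prior × likelihood for the two hypotheses only:
  transactional receipt: 0.275 × 0.11 × 0.77 × 0.89 = 0.02073
  survey request: 0.151 × 0.82 × 0.05 × 0.54 = 0.0033431
Posterior odds = 0.02073 / 0.0033431 ≈ 6.20.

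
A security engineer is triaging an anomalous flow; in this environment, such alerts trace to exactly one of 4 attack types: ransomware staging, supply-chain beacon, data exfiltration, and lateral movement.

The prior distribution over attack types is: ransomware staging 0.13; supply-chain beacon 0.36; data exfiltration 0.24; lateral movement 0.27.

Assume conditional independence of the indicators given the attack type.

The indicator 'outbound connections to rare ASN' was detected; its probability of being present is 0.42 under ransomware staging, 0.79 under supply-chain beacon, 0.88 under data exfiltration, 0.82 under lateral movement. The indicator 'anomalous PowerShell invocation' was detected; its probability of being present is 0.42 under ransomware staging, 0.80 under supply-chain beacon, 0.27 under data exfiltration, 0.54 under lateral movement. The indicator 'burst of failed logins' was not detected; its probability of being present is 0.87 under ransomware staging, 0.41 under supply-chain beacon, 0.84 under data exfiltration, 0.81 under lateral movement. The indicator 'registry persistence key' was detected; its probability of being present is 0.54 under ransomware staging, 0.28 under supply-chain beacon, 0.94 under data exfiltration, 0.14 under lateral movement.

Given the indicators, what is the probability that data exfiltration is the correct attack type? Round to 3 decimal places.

0.168

By Bayes' rule with conditional independence, the unnormalized weight for each hypothesis is prior × ∏ likelihoods (using 1 − P(present | H) for each absent indicator):
  ransomware staging: 0.13 × 0.42 × 0.42 × (1 − 0.87) × 0.54 = 0.0016098
  supply-chain beacon: 0.36 × 0.79 × 0.80 × (1 − 0.41) × 0.28 = 0.037586
  data exfiltration: 0.24 × 0.88 × 0.27 × (1 − 0.84) × 0.94 = 0.0085764
  lateral movement: 0.27 × 0.82 × 0.54 × (1 − 0.81) × 0.14 = 0.0031802
Marginal likelihood of the evidence = 0.050953.
P(data exfiltration | evidence) = 0.0085764 / 0.050953 ≈ 0.168.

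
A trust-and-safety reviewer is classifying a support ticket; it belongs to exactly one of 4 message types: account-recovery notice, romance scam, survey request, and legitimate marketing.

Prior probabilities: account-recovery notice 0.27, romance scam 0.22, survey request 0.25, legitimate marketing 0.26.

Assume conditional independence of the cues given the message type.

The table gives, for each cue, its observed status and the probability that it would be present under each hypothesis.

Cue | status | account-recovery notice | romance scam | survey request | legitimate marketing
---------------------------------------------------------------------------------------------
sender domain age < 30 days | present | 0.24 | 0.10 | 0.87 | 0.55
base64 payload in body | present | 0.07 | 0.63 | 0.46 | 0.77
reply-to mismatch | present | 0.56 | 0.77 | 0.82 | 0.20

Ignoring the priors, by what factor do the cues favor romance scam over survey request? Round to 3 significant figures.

Joint likelihood of the cue pattern under each hypothesis:
  romance scam: 0.10 × 0.63 × 0.77 = 0.04851
  survey request: 0.87 × 0.46 × 0.82 = 0.32816
Bayes factor = 0.04851 / 0.32816 ≈ 0.148

0.148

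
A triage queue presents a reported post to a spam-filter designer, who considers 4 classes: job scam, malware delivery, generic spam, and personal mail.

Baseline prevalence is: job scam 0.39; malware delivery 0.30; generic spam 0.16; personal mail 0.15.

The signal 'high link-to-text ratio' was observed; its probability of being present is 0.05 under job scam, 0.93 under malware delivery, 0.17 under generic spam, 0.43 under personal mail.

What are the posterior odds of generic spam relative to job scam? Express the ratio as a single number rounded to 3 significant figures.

1.39

The normalizing constant cancels in an odds ratio, so compute prior × likelihood for the two hypotheses only:
  generic spam: 0.16 × 0.17 = 0.0272
  job scam: 0.39 × 0.05 = 0.0195
Posterior odds = 0.0272 / 0.0195 ≈ 1.39.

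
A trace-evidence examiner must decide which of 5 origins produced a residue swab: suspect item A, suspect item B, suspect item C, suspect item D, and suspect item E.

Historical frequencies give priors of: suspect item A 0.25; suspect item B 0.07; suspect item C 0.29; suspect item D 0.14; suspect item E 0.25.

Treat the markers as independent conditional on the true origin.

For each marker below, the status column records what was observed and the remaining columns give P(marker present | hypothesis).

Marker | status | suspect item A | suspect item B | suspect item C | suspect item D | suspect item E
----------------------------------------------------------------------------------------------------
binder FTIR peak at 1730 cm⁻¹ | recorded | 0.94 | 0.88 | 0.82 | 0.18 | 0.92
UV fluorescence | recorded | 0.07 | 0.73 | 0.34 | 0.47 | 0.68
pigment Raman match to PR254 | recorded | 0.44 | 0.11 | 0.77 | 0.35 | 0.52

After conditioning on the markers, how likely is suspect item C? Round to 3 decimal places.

For each hypothesis, the unnormalized posterior weight is prior × product of the marker likelihoods:
  suspect item A: 0.25 × 0.94 × 0.07 × 0.44 = 0.007238
  suspect item B: 0.07 × 0.88 × 0.73 × 0.11 = 0.0049465
  suspect item C: 0.29 × 0.82 × 0.34 × 0.77 = 0.062256
  suspect item D: 0.14 × 0.18 × 0.47 × 0.35 = 0.0041454
  suspect item E: 0.25 × 0.92 × 0.68 × 0.52 = 0.081328
Normalizing constant Z = 0.007238 + 0.0049465 + 0.062256 + 0.0041454 + 0.081328 = 0.15991.
P(suspect item C | evidence) = 0.062256 / 0.15991 ≈ 0.389.

0.389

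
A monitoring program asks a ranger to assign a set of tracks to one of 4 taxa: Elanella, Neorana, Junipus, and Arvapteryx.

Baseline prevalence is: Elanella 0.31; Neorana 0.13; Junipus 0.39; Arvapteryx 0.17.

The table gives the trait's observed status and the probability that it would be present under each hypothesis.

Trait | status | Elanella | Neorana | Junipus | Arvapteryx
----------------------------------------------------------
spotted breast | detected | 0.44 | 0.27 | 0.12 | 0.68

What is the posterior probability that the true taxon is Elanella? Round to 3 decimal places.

Multiply each prior by the likelihood of the trait:
  Elanella: 0.31 × 0.44 = 0.1364
  Neorana: 0.13 × 0.27 = 0.0351
  Junipus: 0.39 × 0.12 = 0.0468
  Arvapteryx: 0.17 × 0.68 = 0.1156
The unnormalized weights sum to 0.3339.
P(Elanella | evidence) = 0.1364 / 0.3339 ≈ 0.409.

0.409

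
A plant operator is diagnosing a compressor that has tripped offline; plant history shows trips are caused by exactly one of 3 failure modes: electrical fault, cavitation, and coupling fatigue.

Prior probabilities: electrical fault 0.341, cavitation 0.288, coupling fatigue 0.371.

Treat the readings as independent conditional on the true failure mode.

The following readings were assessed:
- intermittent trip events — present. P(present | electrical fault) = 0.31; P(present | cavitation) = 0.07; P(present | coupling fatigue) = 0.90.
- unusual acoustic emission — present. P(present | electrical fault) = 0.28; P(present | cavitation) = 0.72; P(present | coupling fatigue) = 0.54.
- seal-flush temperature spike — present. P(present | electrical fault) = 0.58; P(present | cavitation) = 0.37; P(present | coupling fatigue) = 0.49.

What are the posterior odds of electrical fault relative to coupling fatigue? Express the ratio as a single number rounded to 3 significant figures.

0.194

The normalizing constant cancels in an odds ratio, so compute prior × likelihood for the two hypotheses only:
  electrical fault: 0.341 × 0.31 × 0.28 × 0.58 = 0.017167
  coupling fatigue: 0.371 × 0.90 × 0.54 × 0.49 = 0.08835
Odds(electrical fault : coupling fatigue) = 0.017167 / 0.08835 ≈ 0.194.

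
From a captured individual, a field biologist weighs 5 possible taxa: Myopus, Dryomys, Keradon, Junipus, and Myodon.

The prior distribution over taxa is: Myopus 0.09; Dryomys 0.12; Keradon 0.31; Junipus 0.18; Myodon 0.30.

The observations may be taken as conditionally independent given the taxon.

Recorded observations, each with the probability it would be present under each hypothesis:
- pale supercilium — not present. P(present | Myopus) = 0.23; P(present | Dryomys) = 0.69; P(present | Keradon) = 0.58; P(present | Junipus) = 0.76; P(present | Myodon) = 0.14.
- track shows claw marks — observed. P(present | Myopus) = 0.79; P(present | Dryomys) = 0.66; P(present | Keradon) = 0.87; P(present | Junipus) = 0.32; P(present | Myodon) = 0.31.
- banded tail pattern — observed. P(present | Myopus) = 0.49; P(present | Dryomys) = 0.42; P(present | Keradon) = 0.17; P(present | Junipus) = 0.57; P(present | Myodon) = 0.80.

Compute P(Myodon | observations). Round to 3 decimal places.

0.499

For each hypothesis, the unnormalized posterior weight is prior × product of the observation likelihoods (using 1 − P(present | H) for each absent observation):
  Myopus: 0.09 × (1 − 0.23) × 0.79 × 0.49 = 0.026826
  Dryomys: 0.12 × (1 − 0.69) × 0.66 × 0.42 = 0.010312
  Keradon: 0.31 × (1 − 0.58) × 0.87 × 0.17 = 0.019257
  Junipus: 0.18 × (1 − 0.76) × 0.32 × 0.57 = 0.0078797
  Myodon: 0.30 × (1 − 0.14) × 0.31 × 0.80 = 0.063984
Normalizing constant Z = 0.026826 + 0.010312 + 0.019257 + 0.0078797 + 0.063984 = 0.12826.
P(Myodon | evidence) = 0.063984 / 0.12826 ≈ 0.499.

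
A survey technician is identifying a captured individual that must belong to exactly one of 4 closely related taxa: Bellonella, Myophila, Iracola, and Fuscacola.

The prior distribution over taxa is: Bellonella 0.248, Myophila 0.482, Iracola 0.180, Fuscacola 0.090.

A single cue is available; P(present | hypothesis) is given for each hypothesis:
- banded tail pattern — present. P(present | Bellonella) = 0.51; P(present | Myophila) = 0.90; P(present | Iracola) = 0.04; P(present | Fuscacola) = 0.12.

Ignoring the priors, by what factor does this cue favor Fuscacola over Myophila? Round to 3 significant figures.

0.133

The Bayes factor is the ratio of the two likelihoods.
  Fuscacola: 0.12
  Myophila: 0.9
Bayes factor = 0.12 / 0.9 ≈ 0.133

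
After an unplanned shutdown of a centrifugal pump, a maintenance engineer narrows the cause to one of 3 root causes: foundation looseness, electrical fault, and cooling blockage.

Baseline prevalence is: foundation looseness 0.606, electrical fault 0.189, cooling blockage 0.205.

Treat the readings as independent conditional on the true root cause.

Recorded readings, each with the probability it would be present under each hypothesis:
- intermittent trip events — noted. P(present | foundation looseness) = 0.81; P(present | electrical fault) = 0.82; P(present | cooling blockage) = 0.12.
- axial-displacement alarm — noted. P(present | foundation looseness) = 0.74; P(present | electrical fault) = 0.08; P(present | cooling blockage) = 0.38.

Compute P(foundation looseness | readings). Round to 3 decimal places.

Multiply each prior by the joint likelihood of the reading pattern:
  foundation looseness: 0.606 × 0.81 × 0.74 = 0.36324
  electrical fault: 0.189 × 0.82 × 0.08 = 0.012398
  cooling blockage: 0.205 × 0.12 × 0.38 = 0.009348
The unnormalized weights sum to 0.38498.
P(foundation looseness | evidence) = 0.36324 / 0.38498 ≈ 0.944.

0.944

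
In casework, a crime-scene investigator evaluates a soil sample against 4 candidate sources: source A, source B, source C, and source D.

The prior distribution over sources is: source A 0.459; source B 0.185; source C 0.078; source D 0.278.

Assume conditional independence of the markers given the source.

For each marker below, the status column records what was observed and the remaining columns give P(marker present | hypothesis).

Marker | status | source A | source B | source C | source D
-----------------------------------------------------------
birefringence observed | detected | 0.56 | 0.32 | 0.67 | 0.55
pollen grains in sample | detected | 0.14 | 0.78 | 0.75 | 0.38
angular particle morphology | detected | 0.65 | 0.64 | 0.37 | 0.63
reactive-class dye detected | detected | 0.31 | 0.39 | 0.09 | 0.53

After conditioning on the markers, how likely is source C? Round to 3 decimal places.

0.033

For each hypothesis, the unnormalized posterior weight is prior × product of the marker likelihoods:
  source A: 0.459 × 0.56 × 0.14 × 0.65 × 0.31 = 0.0072511
  source B: 0.185 × 0.32 × 0.78 × 0.64 × 0.39 = 0.011526
  source C: 0.078 × 0.67 × 0.75 × 0.37 × 0.09 = 0.0013052
  source D: 0.278 × 0.55 × 0.38 × 0.63 × 0.53 = 0.0194
Normalizing constant Z = 0.0072511 + 0.011526 + 0.0013052 + 0.0194 = 0.039482.
P(source C | evidence) = 0.0013052 / 0.039482 ≈ 0.033.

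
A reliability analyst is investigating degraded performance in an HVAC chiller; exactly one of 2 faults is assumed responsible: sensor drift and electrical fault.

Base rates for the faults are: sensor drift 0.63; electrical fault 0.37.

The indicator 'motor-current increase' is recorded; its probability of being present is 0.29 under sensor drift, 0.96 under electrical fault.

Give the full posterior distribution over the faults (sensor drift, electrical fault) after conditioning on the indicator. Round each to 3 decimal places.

0.340, 0.660

By Bayes' rule, the unnormalized weight for each hypothesis is prior × likelihood:
  sensor drift: 0.63 × 0.29 = 0.1827
  electrical fault: 0.37 × 0.96 = 0.3552
The unnormalized weights sum to 0.5379.
P(sensor drift | evidence) = 0.1827 / 0.5379 ≈ 0.340
P(electrical fault | evidence) = 0.3552 / 0.5379 ≈ 0.660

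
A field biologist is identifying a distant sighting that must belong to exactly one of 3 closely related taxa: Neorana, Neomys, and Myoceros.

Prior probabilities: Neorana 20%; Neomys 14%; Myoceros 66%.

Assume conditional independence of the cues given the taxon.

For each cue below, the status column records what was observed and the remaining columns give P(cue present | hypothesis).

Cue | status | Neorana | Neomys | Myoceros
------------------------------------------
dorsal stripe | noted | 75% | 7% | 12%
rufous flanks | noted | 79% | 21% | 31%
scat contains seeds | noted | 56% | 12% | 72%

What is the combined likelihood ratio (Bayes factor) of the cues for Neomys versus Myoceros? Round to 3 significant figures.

0.0659

The Bayes factor is the ratio of the joint likelihoods of the cue pattern under the two hypotheses.
  Neomys: 0.07 × 0.21 × 0.12 = 0.001764
  Myoceros: 0.12 × 0.31 × 0.72 = 0.026784
Bayes factor = 0.001764 / 0.026784 ≈ 0.0659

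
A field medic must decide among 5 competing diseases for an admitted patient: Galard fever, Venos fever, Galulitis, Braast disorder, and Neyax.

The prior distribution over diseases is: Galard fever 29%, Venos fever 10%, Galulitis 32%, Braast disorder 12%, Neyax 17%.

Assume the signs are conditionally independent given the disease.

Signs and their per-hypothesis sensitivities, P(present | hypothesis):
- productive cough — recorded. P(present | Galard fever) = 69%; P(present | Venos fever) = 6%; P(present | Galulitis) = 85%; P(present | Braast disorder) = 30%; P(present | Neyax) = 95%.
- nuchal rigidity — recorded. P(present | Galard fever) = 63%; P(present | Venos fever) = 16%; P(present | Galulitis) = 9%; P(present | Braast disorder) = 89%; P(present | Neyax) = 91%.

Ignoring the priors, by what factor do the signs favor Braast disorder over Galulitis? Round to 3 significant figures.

The Bayes factor is the ratio of the joint likelihoods of the sign pattern under the two hypotheses.
  Braast disorder: 0.30 × 0.89 = 0.267
  Galulitis: 0.85 × 0.09 = 0.0765
Bayes factor = 0.267 / 0.0765 ≈ 3.49

3.49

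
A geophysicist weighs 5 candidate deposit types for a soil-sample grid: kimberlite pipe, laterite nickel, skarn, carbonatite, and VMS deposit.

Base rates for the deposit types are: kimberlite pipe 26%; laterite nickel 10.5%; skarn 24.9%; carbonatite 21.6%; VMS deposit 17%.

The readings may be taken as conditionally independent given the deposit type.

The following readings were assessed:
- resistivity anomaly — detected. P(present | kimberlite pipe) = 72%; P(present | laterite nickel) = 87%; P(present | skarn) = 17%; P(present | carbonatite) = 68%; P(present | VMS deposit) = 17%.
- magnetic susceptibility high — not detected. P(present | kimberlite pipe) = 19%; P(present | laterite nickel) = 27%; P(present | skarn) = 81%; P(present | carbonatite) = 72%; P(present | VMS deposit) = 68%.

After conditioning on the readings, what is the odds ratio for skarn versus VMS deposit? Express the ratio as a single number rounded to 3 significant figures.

Posterior odds equal prior odds times the likelihood ratio; only the two competing hypotheses matter (using 1 − P(present | H) for each absent reading).
  skarn: 0.249 × 0.17 × (1 − 0.81) = 0.0080427
  VMS deposit: 0.170 × 0.17 × (1 − 0.68) = 0.009248
Posterior odds = 0.0080427 / 0.009248 ≈ 0.870.

0.870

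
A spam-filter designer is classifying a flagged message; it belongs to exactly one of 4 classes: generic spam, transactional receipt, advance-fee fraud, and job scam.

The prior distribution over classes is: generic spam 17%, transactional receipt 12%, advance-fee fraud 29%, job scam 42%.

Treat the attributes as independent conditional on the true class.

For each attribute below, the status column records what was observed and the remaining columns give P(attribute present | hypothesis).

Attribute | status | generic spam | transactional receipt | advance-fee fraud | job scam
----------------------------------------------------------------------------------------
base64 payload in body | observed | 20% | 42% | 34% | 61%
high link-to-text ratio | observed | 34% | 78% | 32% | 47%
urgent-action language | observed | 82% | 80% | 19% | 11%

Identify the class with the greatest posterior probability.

transactional receipt

By Bayes' rule with conditional independence, the unnormalized weight for each hypothesis is prior × ∏ likelihoods:
  generic spam: 0.17 × 0.20 × 0.34 × 0.82 = 0.0094792
  transactional receipt: 0.12 × 0.42 × 0.78 × 0.80 = 0.03145
  advance-fee fraud: 0.29 × 0.34 × 0.32 × 0.19 = 0.0059949
  job scam: 0.42 × 0.61 × 0.47 × 0.11 = 0.013246
The unnormalized weights sum to 0.060169.
P(generic spam | evidence) ≈ 0.0094792 / 0.060169 ≈ 0.158
P(transactional receipt | evidence) ≈ 0.03145 / 0.060169 ≈ 0.523
P(advance-fee fraud | evidence) ≈ 0.0059949 / 0.060169 ≈ 0.100
P(job scam | evidence) ≈ 0.013246 / 0.060169 ≈ 0.220
The largest is 0.523, so transactional receipt is most probable.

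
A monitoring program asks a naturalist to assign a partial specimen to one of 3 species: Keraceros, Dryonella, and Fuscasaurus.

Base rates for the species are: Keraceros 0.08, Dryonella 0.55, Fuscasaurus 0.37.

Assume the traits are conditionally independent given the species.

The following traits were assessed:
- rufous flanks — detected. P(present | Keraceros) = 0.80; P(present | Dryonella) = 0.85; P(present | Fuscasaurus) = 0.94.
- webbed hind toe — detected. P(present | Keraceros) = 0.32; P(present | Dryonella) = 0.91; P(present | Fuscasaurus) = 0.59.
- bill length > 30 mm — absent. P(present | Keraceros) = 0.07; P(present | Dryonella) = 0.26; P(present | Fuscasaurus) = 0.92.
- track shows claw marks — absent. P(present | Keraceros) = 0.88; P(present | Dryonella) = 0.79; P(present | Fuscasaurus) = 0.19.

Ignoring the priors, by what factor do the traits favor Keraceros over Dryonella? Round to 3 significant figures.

Take the product of per-trait likelihoods under each hypothesis (using 1 − P(present | H) for each absent trait), then divide.
  Keraceros: 0.80 × 0.32 × (1 − 0.07) × (1 − 0.88) = 0.02857
  Dryonella: 0.85 × 0.91 × (1 − 0.26) × (1 − 0.79) = 0.1202
Bayes factor = 0.02857 / 0.1202 ≈ 0.238

0.238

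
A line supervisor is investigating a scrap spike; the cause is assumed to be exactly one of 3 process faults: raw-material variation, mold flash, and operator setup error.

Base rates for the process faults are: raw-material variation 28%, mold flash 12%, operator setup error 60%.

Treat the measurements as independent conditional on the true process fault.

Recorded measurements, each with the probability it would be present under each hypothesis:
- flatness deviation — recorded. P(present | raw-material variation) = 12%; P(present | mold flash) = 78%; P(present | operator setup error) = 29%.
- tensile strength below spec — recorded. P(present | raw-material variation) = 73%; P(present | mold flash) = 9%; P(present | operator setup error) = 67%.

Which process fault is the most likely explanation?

operator setup error

For each hypothesis, the unnormalized posterior weight is prior × product of the measurement likelihoods:
  raw-material variation: 0.28 × 0.12 × 0.73 = 0.024528
  mold flash: 0.12 × 0.78 × 0.09 = 0.008424
  operator setup error: 0.60 × 0.29 × 0.67 = 0.11658
Normalizing constant Z = 0.024528 + 0.008424 + 0.11658 = 0.14953.
P(raw-material variation | evidence) ≈ 0.024528 / 0.14953 ≈ 0.164
P(mold flash | evidence) ≈ 0.008424 / 0.14953 ≈ 0.056
P(operator setup error | evidence) ≈ 0.11658 / 0.14953 ≈ 0.780
The largest is 0.780, so operator setup error is most probable.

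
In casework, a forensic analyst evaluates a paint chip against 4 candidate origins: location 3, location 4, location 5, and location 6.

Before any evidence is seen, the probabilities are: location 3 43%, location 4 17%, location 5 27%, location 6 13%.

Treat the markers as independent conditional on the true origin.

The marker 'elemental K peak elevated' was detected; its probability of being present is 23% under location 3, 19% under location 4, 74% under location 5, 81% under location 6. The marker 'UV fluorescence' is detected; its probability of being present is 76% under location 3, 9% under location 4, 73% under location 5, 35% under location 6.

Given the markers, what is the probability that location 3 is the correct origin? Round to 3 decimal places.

0.288

Multiply each prior by the joint likelihood of the marker pattern:
  location 3: 0.43 × 0.23 × 0.76 = 0.075164
  location 4: 0.17 × 0.19 × 0.09 = 0.002907
  location 5: 0.27 × 0.74 × 0.73 = 0.14585
  location 6: 0.13 × 0.81 × 0.35 = 0.036855
The unnormalized weights sum to 0.26078.
P(location 3 | evidence) = 0.075164 / 0.26078 ≈ 0.288.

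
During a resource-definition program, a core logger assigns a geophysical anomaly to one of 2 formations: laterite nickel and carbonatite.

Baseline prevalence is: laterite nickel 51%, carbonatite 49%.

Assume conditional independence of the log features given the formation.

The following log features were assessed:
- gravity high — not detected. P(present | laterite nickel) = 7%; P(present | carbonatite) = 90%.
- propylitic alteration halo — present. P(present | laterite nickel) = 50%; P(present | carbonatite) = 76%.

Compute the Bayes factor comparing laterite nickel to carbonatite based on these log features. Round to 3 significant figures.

6.12

Joint likelihood of the log feature pattern under each hypothesis (using 1 − P(present | H) for each absent log feature):
  laterite nickel: (1 − 0.07) × 0.50 = 0.465
  carbonatite: (1 − 0.90) × 0.76 = 0.076
Bayes factor = 0.465 / 0.076 ≈ 6.12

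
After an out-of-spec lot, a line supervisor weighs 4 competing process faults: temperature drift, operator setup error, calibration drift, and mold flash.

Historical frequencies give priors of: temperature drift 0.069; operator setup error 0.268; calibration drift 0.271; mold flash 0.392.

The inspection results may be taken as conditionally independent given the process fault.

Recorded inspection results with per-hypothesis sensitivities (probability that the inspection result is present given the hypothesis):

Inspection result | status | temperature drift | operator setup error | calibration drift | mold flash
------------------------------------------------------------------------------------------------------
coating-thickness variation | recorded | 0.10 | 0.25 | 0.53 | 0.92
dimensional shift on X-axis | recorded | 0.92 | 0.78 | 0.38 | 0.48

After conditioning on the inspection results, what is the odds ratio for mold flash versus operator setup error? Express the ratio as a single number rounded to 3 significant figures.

3.31

Posterior odds equal prior odds times the likelihood ratio; only the two competing hypotheses matter.
  mold flash: 0.392 × 0.92 × 0.48 = 0.17311
  operator setup error: 0.268 × 0.25 × 0.78 = 0.05226
Odds(mold flash : operator setup error) = 0.17311 / 0.05226 ≈ 3.31.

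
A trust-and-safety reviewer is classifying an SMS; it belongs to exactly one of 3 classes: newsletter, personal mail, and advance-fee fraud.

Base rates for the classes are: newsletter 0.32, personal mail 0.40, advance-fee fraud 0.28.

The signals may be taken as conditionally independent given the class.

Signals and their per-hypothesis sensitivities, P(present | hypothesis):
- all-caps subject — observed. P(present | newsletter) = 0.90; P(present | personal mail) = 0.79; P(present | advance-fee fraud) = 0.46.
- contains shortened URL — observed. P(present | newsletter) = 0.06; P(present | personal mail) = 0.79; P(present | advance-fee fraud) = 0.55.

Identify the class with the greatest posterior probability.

For each hypothesis, the unnormalized posterior weight is prior × product of the signal likelihoods:
  newsletter: 0.32 × 0.90 × 0.06 = 0.01728
  personal mail: 0.40 × 0.79 × 0.79 = 0.24964
  advance-fee fraud: 0.28 × 0.46 × 0.55 = 0.07084
Marginal likelihood of the evidence = 0.33776.
P(newsletter | evidence) ≈ 0.01728 / 0.33776 ≈ 0.051
P(personal mail | evidence) ≈ 0.24964 / 0.33776 ≈ 0.739
P(advance-fee fraud | evidence) ≈ 0.07084 / 0.33776 ≈ 0.210
The largest is 0.739, so personal mail is most probable.

personal mail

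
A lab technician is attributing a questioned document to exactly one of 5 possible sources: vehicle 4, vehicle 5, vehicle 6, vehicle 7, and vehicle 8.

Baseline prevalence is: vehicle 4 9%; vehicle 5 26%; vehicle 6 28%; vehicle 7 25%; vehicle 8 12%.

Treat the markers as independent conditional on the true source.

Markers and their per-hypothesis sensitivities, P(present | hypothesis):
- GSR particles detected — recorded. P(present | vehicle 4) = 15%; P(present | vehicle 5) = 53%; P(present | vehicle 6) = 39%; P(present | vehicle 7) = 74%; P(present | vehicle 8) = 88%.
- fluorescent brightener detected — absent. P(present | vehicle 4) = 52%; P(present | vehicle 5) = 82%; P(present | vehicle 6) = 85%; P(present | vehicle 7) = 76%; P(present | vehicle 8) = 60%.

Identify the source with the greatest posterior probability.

Multiply each prior by the joint likelihood of the marker pattern (using 1 − P(present | H) for each absent marker):
  vehicle 4: 0.09 × 0.15 × (1 − 0.52) = 0.00648
  vehicle 5: 0.26 × 0.53 × (1 − 0.82) = 0.024804
  vehicle 6: 0.28 × 0.39 × (1 − 0.85) = 0.01638
  vehicle 7: 0.25 × 0.74 × (1 − 0.76) = 0.0444
  vehicle 8: 0.12 × 0.88 × (1 − 0.60) = 0.04224
Marginal likelihood of the evidence = 0.1343.
P(vehicle 4 | evidence) ≈ 0.00648 / 0.1343 ≈ 0.048
P(vehicle 5 | evidence) ≈ 0.024804 / 0.1343 ≈ 0.185
P(vehicle 6 | evidence) ≈ 0.01638 / 0.1343 ≈ 0.122
P(vehicle 7 | evidence) ≈ 0.0444 / 0.1343 ≈ 0.331
P(vehicle 8 | evidence) ≈ 0.04224 / 0.1343 ≈ 0.315
The largest is 0.331, so vehicle 7 is most probable.

vehicle 7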